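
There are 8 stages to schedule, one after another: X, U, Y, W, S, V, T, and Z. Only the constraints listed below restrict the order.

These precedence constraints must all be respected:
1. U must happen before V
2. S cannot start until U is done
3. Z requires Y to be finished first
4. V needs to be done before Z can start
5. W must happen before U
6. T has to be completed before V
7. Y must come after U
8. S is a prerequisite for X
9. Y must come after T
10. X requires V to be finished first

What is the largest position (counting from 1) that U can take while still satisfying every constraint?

3

Every stage that must follow U has to come after it. Tracing all chains starting from U, those stages are: X, Y, S, V, Z — 5 in total.
So at least 5 stages follow U, putting U no later than position 3. That position is achievable by scheduling everything else first.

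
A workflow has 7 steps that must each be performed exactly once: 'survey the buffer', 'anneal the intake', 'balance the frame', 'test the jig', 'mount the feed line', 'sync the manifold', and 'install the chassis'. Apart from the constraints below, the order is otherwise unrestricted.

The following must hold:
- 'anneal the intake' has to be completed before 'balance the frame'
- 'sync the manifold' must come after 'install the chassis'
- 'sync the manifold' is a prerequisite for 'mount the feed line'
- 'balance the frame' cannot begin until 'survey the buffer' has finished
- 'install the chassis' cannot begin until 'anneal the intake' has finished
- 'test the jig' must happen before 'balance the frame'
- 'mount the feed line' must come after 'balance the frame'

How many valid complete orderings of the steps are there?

38

The steps with no prerequisites are 'survey the buffer', 'anneal the intake', 'test the jig'; any of them can be placed first.
Counting all ways to extend the partial order to a total order gives 38.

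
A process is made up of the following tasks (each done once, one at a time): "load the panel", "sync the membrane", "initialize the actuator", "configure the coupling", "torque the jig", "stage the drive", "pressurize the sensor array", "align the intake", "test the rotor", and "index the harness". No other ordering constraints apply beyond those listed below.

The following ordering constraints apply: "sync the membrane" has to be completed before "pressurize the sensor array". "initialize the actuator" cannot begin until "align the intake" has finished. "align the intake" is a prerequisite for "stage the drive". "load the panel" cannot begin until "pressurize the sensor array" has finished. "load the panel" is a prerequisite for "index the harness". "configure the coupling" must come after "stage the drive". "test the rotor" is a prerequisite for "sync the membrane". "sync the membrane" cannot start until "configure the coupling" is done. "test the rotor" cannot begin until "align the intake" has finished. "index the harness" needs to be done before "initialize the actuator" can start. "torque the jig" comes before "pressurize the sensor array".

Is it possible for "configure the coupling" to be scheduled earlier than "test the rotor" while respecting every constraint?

Yes

Nothing in the constraints forces "test the rotor" before "configure the coupling" — there is no chain from "test the rotor" to "configure the coupling".
That means at least one valid schedule has "configure the coupling" before "test the rotor".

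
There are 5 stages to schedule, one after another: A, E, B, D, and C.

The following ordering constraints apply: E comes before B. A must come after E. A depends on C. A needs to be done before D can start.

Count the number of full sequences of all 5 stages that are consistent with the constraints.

7

The stages with no prerequisites are E, C; any of them can be placed first.
Systematically extending each partial ordering one stage at a time and counting, there are 7 complete orderings.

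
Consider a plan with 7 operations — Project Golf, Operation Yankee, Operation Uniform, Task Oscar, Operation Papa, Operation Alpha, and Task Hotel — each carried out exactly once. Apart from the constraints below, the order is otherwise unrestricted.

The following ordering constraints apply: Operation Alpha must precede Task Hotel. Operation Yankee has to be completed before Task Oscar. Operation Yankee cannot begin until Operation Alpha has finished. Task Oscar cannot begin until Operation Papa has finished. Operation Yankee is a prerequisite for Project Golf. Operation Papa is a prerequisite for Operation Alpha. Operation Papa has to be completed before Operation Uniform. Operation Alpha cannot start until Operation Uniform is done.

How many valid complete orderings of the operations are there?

Operation Papa is the only operation with nothing required before it, so every ordering starts there.
Enumerating by repeatedly choosing an available operation (one whose prerequisites are all placed) gives 8 distinct complete orderings.

8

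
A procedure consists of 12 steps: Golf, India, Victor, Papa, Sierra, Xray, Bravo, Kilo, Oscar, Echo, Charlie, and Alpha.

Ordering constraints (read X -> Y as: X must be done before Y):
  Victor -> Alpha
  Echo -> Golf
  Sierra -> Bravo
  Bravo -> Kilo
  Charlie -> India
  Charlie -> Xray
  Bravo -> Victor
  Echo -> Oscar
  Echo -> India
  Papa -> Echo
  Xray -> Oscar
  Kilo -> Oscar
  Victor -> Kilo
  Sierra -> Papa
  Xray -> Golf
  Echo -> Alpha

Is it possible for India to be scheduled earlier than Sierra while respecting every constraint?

The constraints give a chain Sierra → Papa → Echo → India, which forces Sierra before India.
So no valid ordering can have India before Sierra.

No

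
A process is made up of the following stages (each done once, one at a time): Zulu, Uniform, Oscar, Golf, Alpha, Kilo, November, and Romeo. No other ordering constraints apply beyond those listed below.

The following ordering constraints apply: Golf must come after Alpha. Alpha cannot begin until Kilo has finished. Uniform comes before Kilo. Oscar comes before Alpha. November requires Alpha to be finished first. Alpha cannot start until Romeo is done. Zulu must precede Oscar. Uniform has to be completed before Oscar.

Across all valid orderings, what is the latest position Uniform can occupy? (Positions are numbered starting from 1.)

3

Following every chain forward from Uniform, the stages that must come later are Oscar, Golf, Alpha, Kilo, November — 5 of them.
With 5 mandatory successors out of 8 stages total, the latest slot for Uniform is 8−5 = 3, and it's reachable by doing all non-successors before Uniform.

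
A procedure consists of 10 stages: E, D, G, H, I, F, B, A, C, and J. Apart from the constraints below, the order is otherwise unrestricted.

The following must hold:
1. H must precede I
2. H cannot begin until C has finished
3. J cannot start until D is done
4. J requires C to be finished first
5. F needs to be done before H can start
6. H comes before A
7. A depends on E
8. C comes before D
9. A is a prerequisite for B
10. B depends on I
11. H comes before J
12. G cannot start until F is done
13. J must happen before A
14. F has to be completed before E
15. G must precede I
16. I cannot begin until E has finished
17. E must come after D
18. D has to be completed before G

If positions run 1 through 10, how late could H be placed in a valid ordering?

Every stage that must follow H has to come after it. Tracing all chains starting from H, those stages are: I, B, A, J — 4 in total.
So at least 4 stages follow H, putting H no later than position 6. That position is achievable by scheduling everything else first.

6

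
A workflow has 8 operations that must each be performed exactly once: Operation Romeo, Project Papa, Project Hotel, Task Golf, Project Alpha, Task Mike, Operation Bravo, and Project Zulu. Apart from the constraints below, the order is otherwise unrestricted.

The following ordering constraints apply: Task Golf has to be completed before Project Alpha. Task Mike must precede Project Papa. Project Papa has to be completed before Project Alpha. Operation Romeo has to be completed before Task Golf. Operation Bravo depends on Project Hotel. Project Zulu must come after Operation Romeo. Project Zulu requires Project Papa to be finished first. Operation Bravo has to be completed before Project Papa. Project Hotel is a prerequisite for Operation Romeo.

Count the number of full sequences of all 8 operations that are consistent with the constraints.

63

The operations with no prerequisites are Project Hotel, Task Mike; any of them can be placed first.
Enumerating by repeatedly choosing an available operation (one whose prerequisites are all placed) gives 63 distinct complete orderings.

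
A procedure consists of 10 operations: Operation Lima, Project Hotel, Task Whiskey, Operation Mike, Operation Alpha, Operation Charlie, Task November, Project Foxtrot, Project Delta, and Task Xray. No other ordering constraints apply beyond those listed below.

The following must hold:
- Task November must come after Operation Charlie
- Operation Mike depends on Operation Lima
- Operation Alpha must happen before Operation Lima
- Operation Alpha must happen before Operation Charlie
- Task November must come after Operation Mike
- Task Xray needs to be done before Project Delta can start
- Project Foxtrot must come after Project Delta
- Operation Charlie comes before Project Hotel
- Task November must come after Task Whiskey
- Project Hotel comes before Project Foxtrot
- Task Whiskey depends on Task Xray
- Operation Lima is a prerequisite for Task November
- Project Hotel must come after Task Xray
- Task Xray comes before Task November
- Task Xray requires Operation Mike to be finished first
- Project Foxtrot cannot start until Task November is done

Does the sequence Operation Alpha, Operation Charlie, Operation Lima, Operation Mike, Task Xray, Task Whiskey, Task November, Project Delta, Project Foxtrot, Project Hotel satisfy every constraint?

In the proposed order, Project Foxtrot appears before Project Hotel.
Since Project Hotel is required before Project Foxtrot, the ordering is invalid.

No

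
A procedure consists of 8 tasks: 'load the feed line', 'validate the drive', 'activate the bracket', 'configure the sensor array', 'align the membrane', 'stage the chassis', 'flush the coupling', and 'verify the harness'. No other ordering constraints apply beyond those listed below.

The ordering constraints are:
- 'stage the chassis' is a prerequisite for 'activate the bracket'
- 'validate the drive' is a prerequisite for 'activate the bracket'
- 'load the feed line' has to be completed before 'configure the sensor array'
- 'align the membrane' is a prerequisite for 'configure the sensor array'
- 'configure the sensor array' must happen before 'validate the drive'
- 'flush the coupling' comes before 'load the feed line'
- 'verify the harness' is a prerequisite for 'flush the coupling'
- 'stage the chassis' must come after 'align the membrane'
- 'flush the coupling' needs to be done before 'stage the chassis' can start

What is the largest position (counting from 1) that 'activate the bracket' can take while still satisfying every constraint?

Nothing depends on 'activate the bracket', so it can be the final task, position 8.

8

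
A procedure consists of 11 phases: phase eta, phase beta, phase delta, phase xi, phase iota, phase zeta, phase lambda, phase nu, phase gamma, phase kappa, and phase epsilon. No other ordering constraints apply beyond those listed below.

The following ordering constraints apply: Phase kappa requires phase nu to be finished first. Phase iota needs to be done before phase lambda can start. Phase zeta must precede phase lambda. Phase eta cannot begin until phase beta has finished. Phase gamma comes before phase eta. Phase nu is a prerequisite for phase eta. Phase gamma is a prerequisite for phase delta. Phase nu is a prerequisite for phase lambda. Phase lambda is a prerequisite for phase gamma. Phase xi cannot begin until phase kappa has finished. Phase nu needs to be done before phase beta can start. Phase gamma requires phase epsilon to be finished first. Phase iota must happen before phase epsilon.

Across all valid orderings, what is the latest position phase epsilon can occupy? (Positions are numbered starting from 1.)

8

Following every chain forward from phase epsilon, the phases that must come later are phase eta, phase delta, phase gamma — 3 of them.
With 3 mandatory successors out of 11 phases total, the latest slot for phase epsilon is 11−3 = 8, and it's reachable by doing all non-successors before phase epsilon.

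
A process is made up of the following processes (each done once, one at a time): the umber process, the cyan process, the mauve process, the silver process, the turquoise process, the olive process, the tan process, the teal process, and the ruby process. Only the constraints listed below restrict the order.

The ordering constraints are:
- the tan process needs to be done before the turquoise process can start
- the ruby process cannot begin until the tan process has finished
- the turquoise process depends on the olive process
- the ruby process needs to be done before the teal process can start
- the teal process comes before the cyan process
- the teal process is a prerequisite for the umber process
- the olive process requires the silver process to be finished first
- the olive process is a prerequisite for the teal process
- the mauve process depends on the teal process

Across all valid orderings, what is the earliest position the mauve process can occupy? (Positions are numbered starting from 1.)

6

Working backwards through the constraints from the mauve process, its full set of required predecessors is the silver process, the olive process, the tan process, the teal process, the ruby process — 5 of them.
So at minimum 5 processes come before the mauve process, putting the mauve process no earlier than position 6. That position is achievable by scheduling exactly those predecessors first.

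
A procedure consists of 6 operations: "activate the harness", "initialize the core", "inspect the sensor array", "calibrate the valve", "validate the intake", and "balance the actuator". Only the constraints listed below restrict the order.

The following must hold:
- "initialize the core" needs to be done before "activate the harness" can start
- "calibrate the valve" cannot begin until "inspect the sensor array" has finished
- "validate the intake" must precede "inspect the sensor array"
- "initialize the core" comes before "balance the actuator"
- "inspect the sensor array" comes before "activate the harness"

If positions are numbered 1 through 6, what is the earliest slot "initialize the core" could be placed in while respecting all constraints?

1

"initialize the core" has no prerequisites at all, so it can go in position 1.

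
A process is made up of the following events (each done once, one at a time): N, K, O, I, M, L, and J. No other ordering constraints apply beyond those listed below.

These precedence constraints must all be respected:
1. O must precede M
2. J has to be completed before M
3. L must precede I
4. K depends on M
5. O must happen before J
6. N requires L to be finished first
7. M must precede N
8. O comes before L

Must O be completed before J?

Yes

Chaining the stated constraints: O → J.
So O must precede J in any valid ordering.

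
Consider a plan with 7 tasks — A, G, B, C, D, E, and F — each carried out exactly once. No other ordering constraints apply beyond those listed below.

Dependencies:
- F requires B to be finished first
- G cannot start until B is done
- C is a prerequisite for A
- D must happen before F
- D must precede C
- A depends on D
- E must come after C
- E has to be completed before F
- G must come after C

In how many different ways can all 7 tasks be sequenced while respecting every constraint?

49

2 tasks have no prerequisites (B, D), so any of them could come first.
Counting all ways to extend the partial order to a total order gives 49.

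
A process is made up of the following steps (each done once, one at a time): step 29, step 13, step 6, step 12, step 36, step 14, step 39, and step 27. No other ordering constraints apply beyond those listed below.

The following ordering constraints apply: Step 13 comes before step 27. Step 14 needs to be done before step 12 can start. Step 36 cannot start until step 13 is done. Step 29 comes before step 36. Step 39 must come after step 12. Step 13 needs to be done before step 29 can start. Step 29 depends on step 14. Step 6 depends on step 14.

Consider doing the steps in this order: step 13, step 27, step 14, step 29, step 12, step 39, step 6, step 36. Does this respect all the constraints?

Checking each listed constraint against this order: for instance, step 13 is in position 1 and step 36 in position 8, so that constraint holds — and the remaining constraints check out the same way.

Yes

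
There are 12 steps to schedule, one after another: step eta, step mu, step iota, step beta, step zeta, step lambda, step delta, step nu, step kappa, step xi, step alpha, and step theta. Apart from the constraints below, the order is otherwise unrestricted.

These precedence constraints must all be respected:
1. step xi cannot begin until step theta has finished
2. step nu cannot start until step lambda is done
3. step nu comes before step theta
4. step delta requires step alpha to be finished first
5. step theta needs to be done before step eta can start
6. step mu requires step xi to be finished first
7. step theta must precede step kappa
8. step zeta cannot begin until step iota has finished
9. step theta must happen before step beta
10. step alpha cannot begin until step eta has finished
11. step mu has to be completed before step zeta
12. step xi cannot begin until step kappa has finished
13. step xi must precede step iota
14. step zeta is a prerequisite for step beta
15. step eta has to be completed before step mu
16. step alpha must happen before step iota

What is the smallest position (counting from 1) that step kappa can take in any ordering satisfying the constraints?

4

Working backwards through the constraints from step kappa, its full set of required predecessors is step lambda, step nu, step theta — 3 of them.
With 3 mandatory predecessors, the earliest step kappa can sit is position 3+1 = 4, and placing just those 3 first achieves it.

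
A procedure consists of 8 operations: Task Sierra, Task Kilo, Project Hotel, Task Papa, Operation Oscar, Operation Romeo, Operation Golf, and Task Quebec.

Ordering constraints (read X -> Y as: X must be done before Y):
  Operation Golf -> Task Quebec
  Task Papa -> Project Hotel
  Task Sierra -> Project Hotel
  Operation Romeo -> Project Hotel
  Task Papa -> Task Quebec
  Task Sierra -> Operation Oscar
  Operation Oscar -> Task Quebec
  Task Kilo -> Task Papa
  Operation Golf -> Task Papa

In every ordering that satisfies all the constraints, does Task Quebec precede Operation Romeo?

No

Task Quebec and Operation Romeo are not related by any chain of constraints.
So Task Quebec can come before Operation Romeo or after — it is not forced.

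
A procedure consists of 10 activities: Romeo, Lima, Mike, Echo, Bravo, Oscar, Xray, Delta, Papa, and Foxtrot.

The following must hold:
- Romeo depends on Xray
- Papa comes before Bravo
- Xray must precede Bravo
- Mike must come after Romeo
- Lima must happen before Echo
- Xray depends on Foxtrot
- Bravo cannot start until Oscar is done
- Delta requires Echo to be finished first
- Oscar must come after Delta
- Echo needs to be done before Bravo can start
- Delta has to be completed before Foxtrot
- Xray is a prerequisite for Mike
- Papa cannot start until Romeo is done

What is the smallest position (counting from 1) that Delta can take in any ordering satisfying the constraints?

Every activity that must precede Delta has to come before it. Tracing all chains that end at Delta, those activities are: Lima, Echo — 2 in total.
So at minimum 2 activities come before Delta, putting Delta no earlier than position 3. That position is achievable by scheduling exactly those predecessors first.

3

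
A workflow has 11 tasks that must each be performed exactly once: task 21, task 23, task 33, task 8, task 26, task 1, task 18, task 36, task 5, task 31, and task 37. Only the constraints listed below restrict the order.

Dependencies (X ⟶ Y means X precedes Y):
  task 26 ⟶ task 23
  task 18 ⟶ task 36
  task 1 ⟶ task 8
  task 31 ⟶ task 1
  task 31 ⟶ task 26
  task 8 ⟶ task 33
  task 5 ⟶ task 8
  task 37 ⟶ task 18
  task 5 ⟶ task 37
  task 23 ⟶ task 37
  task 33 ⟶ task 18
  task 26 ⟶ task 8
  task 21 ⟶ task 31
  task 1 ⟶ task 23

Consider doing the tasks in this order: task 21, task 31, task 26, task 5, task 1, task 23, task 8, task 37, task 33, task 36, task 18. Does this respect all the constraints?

Here task 18 comes after task 36.
Since task 18 is required before task 36, the ordering is invalid.

No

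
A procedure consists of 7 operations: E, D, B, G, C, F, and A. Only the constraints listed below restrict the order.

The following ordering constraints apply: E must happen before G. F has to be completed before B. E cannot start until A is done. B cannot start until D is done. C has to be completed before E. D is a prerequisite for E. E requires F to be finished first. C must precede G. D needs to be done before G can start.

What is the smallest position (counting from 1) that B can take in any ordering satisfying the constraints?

3

The operations that are forced before B, directly or transitively, are D, F. That's 2 operations.
So at minimum 2 operations come before B, putting B no earlier than position 3. That position is achievable by scheduling exactly those predecessors first.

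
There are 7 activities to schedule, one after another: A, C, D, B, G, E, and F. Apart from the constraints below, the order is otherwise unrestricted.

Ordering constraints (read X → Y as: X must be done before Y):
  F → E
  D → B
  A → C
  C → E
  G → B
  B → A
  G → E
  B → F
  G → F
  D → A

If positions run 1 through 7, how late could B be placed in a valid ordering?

Every activity that must follow B has to come after it. Tracing all chains starting from B, those activities are: A, C, E, F — 4 in total.
So at least 4 activities follow B, putting B no later than position 3. That position is achievable by scheduling everything else first.

3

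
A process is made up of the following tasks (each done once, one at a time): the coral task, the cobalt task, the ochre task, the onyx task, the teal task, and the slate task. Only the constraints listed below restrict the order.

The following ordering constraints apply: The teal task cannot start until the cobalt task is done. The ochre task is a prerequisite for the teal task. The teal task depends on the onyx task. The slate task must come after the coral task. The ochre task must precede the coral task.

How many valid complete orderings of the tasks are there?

38

3 tasks have no prerequisites (the cobalt task, the ochre task, the onyx task), so any of them could come first.
Counting all ways to extend the partial order to a total order gives 38.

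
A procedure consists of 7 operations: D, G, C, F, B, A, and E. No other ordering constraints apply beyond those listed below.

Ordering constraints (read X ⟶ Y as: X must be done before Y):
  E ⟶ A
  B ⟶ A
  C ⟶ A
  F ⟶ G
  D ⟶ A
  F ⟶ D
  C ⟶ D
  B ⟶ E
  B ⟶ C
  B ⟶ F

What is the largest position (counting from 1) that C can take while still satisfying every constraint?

5

Following every chain forward from C, the operations that must come later are D, A — 2 of them.
With 2 mandatory successors out of 7 operations total, the latest slot for C is 7−2 = 5, and it's reachable by doing all non-successors before C.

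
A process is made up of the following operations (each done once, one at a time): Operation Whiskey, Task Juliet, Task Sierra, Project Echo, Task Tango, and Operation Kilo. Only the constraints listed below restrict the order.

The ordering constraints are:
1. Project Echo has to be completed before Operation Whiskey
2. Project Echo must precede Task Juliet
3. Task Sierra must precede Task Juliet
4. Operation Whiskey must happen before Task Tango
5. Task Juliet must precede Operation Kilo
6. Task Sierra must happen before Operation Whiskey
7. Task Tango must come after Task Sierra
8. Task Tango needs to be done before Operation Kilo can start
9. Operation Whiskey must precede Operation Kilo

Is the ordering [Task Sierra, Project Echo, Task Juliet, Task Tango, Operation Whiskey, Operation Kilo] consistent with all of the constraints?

In the proposed order, Task Tango appears before Operation Whiskey.
But one of the constraints requires Operation Whiskey before Task Tango, so this ordering violates it.

No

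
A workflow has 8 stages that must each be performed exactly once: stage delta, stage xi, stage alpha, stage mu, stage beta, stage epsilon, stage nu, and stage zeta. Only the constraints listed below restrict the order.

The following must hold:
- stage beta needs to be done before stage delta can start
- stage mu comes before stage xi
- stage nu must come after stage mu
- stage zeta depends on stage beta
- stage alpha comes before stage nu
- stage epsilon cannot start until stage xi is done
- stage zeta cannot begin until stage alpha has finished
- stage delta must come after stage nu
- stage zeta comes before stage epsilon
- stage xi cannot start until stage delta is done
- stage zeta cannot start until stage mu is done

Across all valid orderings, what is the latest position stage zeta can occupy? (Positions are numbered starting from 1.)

The only stage forced after stage zeta (directly or by a chain) is stage epsilon.
With 1 mandatory successor out of 8 stages total, the latest slot for stage zeta is 8−1 = 7, and it's reachable by doing all non-successors before stage zeta.

7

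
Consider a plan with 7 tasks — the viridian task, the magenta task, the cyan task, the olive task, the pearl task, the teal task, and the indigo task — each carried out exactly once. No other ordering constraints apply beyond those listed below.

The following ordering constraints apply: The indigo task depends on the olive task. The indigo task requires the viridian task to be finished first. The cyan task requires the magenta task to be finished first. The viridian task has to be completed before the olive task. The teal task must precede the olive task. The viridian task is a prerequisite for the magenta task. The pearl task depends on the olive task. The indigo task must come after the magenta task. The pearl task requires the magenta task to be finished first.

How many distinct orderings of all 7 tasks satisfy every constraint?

The tasks with no prerequisites are the viridian task, the teal task; any of them can be placed first.
Enumerating by repeatedly choosing an available task (one whose prerequisites are all placed) gives 38 distinct complete orderings.

38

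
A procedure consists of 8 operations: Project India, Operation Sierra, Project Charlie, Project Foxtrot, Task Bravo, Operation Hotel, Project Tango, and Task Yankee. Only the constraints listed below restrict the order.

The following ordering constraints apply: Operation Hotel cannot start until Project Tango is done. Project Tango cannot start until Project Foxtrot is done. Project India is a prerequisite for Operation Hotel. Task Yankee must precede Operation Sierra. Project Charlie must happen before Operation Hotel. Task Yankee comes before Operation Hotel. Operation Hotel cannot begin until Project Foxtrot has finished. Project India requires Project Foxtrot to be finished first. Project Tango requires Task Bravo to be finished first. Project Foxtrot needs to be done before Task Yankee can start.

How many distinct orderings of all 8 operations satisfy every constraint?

The operations with no prerequisites are Project Charlie, Project Foxtrot, Task Bravo; any of them can be placed first.
Enumerating by repeatedly choosing an available operation (one whose prerequisites are all placed) gives 402 distinct complete orderings.

402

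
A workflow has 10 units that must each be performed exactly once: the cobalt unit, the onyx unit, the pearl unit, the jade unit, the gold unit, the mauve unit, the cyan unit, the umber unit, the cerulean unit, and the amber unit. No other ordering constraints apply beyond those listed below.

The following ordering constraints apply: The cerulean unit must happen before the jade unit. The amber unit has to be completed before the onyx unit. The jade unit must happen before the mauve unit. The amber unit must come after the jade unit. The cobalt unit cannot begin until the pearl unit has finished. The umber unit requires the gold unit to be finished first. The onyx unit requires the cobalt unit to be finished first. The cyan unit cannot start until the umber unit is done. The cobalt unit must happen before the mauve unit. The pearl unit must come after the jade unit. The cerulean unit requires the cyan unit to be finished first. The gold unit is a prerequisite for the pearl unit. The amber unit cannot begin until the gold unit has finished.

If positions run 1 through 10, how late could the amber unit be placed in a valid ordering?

9

Following the constraints forward from the amber unit, its only required successor is the onyx unit.
With 1 mandatory successor out of 10 units total, the latest slot for the amber unit is 10−1 = 9, and it's reachable by doing all non-successors before the amber unit.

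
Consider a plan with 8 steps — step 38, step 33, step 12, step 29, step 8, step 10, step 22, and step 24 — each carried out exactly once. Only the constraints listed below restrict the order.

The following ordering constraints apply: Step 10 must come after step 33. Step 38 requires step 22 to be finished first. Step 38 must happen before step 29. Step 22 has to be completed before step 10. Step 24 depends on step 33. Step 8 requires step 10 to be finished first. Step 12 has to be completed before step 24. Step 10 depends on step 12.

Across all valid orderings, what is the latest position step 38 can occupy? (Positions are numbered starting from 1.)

The only step forced after step 38 (directly or by a chain) is step 29.
So at least 1 step follows step 38, putting step 38 no later than position 7. That position is achievable by scheduling everything else first.

7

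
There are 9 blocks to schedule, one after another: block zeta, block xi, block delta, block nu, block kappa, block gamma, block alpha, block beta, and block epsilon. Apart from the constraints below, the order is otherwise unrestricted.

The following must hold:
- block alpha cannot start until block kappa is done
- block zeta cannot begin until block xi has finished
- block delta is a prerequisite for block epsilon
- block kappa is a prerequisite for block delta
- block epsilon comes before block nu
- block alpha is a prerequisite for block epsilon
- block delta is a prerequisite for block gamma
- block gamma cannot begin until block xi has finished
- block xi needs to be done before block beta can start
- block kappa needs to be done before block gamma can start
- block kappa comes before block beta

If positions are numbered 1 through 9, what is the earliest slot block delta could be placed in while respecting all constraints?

The only block forced before block delta (directly or transitively) is block kappa.
So at minimum 1 block comes before block delta, putting block delta no earlier than position 2. That position is achievable by scheduling exactly that predecessor first.

2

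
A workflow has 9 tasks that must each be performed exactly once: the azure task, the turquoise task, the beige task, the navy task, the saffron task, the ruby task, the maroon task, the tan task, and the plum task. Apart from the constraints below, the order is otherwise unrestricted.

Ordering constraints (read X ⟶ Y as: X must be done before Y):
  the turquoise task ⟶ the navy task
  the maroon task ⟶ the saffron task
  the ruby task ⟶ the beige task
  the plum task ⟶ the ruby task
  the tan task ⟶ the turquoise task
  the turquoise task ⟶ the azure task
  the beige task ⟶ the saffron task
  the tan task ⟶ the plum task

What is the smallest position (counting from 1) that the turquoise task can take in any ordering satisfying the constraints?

2

Working backwards through the constraints from the turquoise task, its only required predecessor is the tan task.
With 1 mandatory predecessor, the earliest the turquoise task can sit is position 1+1 = 2, and placing just that one first achieves it.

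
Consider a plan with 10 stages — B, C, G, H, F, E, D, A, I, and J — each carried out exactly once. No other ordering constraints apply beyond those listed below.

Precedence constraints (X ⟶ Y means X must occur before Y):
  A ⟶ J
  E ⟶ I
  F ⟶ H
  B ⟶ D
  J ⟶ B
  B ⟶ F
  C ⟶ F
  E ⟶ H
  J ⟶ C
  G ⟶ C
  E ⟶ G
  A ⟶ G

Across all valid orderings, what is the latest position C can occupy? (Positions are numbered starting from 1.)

8

Every stage that must follow C has to come after it. Tracing all chains starting from C, those stages are: H, F — 2 in total.
So at least 2 stages follow C, putting C no later than position 8. That position is achievable by scheduling everything else first.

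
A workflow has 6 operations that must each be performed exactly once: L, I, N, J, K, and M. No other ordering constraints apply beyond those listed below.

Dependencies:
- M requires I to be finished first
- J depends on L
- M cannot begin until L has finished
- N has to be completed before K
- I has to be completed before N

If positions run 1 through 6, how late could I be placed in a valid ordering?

3

Following every chain forward from I, the operations that must come later are N, K, M — 3 of them.
With 3 mandatory successors out of 6 operations total, the latest slot for I is 6−3 = 3, and it's reachable by doing all non-successors before I.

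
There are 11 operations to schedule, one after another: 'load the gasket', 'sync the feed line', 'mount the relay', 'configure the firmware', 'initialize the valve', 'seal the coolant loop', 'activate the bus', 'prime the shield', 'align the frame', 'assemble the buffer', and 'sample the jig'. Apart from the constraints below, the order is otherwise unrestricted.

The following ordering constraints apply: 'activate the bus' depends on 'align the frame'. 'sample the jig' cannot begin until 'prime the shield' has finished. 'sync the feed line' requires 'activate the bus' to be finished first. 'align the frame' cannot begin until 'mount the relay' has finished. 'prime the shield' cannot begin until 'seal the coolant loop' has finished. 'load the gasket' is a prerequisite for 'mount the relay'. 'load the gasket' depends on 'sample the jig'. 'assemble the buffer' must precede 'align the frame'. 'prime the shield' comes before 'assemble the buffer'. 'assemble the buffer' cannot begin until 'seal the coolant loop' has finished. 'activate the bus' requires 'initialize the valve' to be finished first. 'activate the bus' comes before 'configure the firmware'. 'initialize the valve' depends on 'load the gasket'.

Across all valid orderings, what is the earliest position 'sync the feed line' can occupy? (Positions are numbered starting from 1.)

10

Every operation that must precede 'sync the feed line' has to come before it. Tracing all chains that end at 'sync the feed line', those operations are: 'load the gasket', 'mount the relay', 'initialize the valve', 'seal the coolant loop', 'activate the bus', 'prime the shield', 'align the frame', 'assemble the buffer', 'sample the jig' — 9 in total.
So at minimum 9 operations come before 'sync the feed line', putting 'sync the feed line' no earlier than position 10. That position is achievable by scheduling exactly those predecessors first.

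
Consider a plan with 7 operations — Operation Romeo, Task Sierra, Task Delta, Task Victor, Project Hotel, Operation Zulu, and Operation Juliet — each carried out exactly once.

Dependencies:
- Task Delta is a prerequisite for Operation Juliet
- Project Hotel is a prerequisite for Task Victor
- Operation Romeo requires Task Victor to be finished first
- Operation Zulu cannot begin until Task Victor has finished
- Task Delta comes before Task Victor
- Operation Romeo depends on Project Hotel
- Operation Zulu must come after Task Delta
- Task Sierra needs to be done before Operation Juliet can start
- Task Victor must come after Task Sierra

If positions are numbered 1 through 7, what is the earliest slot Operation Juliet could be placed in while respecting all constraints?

3

The operations that are forced before Operation Juliet, directly or transitively, are Task Sierra, Task Delta. That's 2 operations.
So at minimum 2 operations come before Operation Juliet, putting Operation Juliet no earlier than position 3. That position is achievable by scheduling exactly those predecessors first.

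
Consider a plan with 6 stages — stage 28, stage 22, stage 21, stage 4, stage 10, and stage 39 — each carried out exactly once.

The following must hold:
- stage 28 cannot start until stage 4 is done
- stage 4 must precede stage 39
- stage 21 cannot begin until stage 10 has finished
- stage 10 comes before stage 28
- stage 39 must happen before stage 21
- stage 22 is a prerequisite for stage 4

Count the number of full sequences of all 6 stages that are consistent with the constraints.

2 stages have no prerequisites (stage 22, stage 10), so any of them could come first.
Systematically extending each partial ordering one stage at a time and counting, there are 11 complete orderings.

11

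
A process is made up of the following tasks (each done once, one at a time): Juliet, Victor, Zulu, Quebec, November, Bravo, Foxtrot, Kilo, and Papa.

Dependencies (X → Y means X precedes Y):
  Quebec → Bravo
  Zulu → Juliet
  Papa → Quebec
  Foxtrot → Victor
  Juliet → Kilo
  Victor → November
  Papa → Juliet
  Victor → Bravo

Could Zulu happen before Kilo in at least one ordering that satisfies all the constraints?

Yes

Zulu is actually forced before Kilo by the constraints, so certainly some valid ordering has Zulu first.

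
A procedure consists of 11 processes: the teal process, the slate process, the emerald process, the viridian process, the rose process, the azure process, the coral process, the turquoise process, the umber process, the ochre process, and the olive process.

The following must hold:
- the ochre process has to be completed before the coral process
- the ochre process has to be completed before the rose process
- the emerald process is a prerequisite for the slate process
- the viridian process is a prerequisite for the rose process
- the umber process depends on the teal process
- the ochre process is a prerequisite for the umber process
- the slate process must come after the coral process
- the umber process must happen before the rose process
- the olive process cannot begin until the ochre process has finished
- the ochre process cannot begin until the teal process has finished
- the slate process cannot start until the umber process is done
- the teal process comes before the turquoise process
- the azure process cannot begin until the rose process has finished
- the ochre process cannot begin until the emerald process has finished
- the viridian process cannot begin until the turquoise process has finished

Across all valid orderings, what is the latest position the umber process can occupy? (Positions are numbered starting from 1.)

Following every chain forward from the umber process, the processes that must come later are the slate process, the rose process, the azure process — 3 of them.
With 3 mandatory successors out of 11 processes total, the latest slot for the umber process is 11−3 = 8, and it's reachable by doing all non-successors before the umber process.

8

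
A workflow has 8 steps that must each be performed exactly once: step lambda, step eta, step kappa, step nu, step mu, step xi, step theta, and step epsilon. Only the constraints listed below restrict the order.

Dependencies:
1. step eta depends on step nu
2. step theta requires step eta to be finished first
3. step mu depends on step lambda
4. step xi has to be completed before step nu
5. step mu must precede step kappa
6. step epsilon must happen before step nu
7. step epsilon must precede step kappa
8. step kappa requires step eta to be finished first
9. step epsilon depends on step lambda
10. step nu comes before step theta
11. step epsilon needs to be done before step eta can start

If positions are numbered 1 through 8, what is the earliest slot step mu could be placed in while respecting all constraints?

2

The only step forced before step mu (directly or transitively) is step lambda.
So at minimum 1 step comes before step mu, putting step mu no earlier than position 2. That position is achievable by scheduling exactly that predecessor first.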